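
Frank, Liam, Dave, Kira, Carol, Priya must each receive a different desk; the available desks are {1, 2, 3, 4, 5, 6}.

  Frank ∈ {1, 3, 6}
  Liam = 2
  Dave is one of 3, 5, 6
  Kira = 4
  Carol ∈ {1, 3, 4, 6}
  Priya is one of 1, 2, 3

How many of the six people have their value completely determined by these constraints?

3

Liam has just one choice, so Liam = 2. Remove 2 from Priya.
That leaves Kira = 4. Remove 4 from Carol.
The 4 still-open variables draw from only 4 values {1, 3, 5, 6}, so each is used; only Dave can be 5, hence Dave = 5.
Determined: Liam=2, Dave=5, Kira=4. The other people each still have more than one consistent value. That makes 3.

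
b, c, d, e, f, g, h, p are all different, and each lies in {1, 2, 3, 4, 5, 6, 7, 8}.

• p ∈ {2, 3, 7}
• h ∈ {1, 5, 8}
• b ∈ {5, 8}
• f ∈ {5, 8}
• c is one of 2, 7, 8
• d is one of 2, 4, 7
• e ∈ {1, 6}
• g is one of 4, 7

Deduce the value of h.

1

The 8 variables together cover exactly {1, 2, 3, 4, 5, 6, 7, 8} — 8 values for 8 variables — and 3 appears only in p's list, so p = 3.
The 7 still-open variables draw from only 7 values {1, 2, 4, 5, 6, 7, 8}, so each is used; only e can be 6, hence e = 6.
The 6 still-open variables draw from only 6 values {1, 2, 4, 5, 7, 8}, so each is used; only h can be 1, hence h = 1.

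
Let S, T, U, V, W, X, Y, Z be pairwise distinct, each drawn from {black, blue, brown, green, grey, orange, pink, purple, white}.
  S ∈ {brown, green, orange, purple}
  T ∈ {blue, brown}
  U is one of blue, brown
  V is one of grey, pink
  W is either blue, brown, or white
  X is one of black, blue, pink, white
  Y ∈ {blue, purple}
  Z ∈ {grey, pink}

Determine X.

The 2 variables T and U are confined to {blue, brown}, which locks those values in; drop them from S, W, X, Y.
W's domain is down to {white}, so W = white. Remove white from X.
Y's domain is down to {purple}, so Y = purple. Strike purple from S.
V and Z between them cover only {grey, pink} — a naked pair. Remove those values from X.
So X = black.

black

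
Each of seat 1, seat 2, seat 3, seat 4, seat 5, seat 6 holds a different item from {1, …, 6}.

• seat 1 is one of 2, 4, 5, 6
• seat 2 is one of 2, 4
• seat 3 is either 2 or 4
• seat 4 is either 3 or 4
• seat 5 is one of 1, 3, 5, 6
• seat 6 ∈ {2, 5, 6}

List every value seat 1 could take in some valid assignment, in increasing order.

5, 6

Among the 6 variables, 1 fits only seat 5 (and all 6 values in {1, 2, 3, 4, 5, 6} must be used), so seat 5 = 1.
Among the 5 still-open variables, 3 fits only seat 4 (and all 5 values in {2, 3, 4, 5, 6} must be used), so seat 4 = 3.
The 2 variables seat 2 and seat 3 are confined to {2, 4}, which locks those values in; drop them from seat 1, seat 6.
No further eliminations apply; seat 1 can still be any of 5, 6.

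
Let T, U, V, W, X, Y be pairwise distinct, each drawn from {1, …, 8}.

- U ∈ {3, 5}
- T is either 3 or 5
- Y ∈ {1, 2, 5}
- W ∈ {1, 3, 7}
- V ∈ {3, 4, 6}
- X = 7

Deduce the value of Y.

X has just one choice, so X = 7. So W can't be 7.
The 2 variables T and U are confined to {3, 5}, which locks those values in; drop them from V, W, Y.
W must be 1 (only option left). Strike 1 from Y.
So Y = 2.

2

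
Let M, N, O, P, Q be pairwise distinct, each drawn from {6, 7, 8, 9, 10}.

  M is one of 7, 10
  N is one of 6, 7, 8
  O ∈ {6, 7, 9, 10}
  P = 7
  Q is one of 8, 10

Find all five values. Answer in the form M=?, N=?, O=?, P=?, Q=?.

P's domain is down to {7}, so P = 7. Remove 7 from M, N, O.
That leaves M = 10. Remove 10 from O, Q.
Q has just one choice, so Q = 8. So N can't be 8.
N has just one choice, so N = 6. Remove 6 from O.
O has just one choice, so O = 9.

M=10, N=6, O=9, P=7, Q=8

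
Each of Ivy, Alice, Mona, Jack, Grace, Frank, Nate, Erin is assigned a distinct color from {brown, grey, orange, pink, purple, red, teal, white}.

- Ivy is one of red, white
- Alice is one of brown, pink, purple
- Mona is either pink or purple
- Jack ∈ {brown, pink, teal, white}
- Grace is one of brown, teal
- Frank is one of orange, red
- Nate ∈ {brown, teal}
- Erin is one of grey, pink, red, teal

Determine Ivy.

red

The 8 variables together cover exactly {brown, grey, orange, pink, purple, red, teal, white} — 8 values for 8 variables — and grey appears only in Erin's list, so Erin = grey.
Among the 7 still-open variables, orange fits only Frank (and all 7 values in {brown, orange, pink, purple, red, teal, white} must be used), so Frank = orange.
The 6 still-open variables draw from only 6 values {brown, pink, purple, red, teal, white}, so each is used; only Ivy can be red, hence Ivy = red.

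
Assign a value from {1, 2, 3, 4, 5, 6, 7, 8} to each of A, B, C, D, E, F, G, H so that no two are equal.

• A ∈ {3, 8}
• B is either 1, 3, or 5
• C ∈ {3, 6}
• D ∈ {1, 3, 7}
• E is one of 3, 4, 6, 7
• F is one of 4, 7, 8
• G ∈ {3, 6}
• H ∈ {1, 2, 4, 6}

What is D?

1

The 8 variables draw from only 8 values {1, 2, 3, 4, 5, 6, 7, 8}, so each is used; only H can be 2, hence H = 2.
The 7 still-open variables together cover exactly {1, 3, 4, 5, 6, 7, 8} — 7 values for 7 variables — and 5 appears only in B's list, so B = 5.
The 6 still-open variables together cover exactly {1, 3, 4, 6, 7, 8} — 6 values for 6 variables — and 1 appears only in D's list, so D = 1.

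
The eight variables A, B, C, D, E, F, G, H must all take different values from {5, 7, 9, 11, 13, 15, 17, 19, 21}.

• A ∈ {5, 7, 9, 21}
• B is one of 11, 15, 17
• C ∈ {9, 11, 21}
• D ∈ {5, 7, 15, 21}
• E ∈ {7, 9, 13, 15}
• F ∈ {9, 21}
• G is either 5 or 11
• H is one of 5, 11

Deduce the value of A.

The 8 variables together cover exactly {5, 7, 9, 11, 13, 15, 17, 21} — 8 values for 8 variables — and 13 appears only in E's list, so E = 13.
The 7 still-open variables draw from only 7 values {5, 7, 9, 11, 15, 17, 21}, so each is used; only B can be 17, hence B = 17.
Among the 6 still-open variables, 15 fits only D (and all 6 values in {5, 7, 9, 11, 15, 21} must be used), so D = 15.
Among the 5 still-open variables, 7 fits only A (and all 5 values in {5, 7, 9, 11, 21} must be used), so A = 7.

7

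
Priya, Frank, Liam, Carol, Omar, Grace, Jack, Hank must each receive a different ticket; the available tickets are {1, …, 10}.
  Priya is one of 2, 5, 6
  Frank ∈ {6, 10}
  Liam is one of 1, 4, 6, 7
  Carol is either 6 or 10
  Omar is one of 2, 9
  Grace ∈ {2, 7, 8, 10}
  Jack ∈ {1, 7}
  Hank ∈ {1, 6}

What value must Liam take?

The 2 variables Frank and Carol are confined to {6, 10}, which locks those values in; drop them from Priya, Liam, Grace, Hank.
Hank's domain is down to {1}, so Hank = 1. Remove 1 from Liam, Jack.
Jack must be 7 (only option left). Remove 7 from Liam, Grace.
So Liam = 4.

4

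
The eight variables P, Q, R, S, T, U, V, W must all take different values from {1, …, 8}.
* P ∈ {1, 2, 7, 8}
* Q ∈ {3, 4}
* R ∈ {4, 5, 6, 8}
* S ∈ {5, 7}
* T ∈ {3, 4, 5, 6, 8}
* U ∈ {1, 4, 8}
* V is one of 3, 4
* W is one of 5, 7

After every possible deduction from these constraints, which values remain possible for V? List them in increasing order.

3, 4

Among the 8 variables, 2 fits only P (and all 8 values in {1, 2, 3, 4, 5, 6, 7, 8} must be used), so P = 2.
The 7 still-open variables draw from only 7 values {1, 3, 4, 5, 6, 7, 8}, so each is used; only U can be 1, hence U = 1.
Q and V share exactly the 2 values {3, 4}; by pigeonhole those values go to them, so strike 3, 4 from R, T.
S and W between them cover only {5, 7} — a naked pair. Remove those values from R, T.
No further eliminations apply; V can still be any of 3, 4.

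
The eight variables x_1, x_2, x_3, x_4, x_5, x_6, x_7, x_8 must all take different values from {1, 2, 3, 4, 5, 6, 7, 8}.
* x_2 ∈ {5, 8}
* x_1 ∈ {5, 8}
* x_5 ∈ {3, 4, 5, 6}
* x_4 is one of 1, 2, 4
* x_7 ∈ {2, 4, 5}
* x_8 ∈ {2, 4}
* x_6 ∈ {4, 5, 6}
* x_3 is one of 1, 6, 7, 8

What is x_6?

6

The 8 variables draw from only 8 values {1, 2, 3, 4, 5, 6, 7, 8}, so each is used; only x_5 can be 3, hence x_5 = 3.
Among the 7 still-open variables, 7 fits only x_3 (and all 7 values in {1, 2, 4, 5, 6, 7, 8} must be used), so x_3 = 7.
Among the 6 still-open variables, 1 fits only x_4 (and all 6 values in {1, 2, 4, 5, 6, 8} must be used), so x_4 = 1.
The 5 still-open variables together cover exactly {2, 4, 5, 6, 8} — 5 values for 5 variables — and 6 appears only in x_6's list, so x_6 = 6.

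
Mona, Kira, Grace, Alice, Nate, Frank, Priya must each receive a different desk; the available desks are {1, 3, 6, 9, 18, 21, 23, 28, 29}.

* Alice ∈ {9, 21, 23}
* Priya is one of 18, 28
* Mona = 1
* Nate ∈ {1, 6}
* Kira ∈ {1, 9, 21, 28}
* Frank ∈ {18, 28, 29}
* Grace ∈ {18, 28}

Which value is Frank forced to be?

Mona's domain is down to {1}, so Mona = 1. Remove 1 from Kira, Nate.
Nate's domain is down to {6}, so Nate = 6.
The 2 variables Grace and Priya are confined to {18, 28}, which locks those values in; drop them from Kira, Frank.
So Frank = 29.

29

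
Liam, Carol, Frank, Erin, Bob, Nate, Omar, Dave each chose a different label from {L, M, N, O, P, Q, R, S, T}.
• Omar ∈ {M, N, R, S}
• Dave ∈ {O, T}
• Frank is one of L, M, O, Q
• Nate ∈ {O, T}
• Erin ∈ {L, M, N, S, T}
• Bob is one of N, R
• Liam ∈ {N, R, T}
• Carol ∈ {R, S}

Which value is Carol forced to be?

S

The 8 variables draw from only 8 values {L, M, N, O, Q, R, S, T}, so each is used; only Frank can be Q, hence Frank = Q.
The 7 still-open variables draw from only 7 values {L, M, N, O, R, S, T}, so each is used; only Erin can be L, hence Erin = L.
Among the 6 still-open variables, M fits only Omar (and all 6 values in {M, N, O, R, S, T} must be used), so Omar = M.
The 5 still-open variables draw from only 5 values {N, O, R, S, T}, so each is used; only Carol can be S, hence Carol = S.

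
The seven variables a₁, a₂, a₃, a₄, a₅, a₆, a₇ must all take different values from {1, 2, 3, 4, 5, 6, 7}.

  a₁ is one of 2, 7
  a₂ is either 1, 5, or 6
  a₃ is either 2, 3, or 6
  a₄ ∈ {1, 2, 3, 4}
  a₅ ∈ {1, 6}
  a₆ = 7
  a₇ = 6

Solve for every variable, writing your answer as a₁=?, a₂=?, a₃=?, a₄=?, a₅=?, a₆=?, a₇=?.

a₁=2, a₂=5, a₃=3, a₄=4, a₅=1, a₆=7, a₇=6

a₆'s domain is down to {7}, so a₆ = 7. Eliminate 7 elsewhere: a₁.
a₇ must be 6 (only option left). So a₂, a₃, a₅ can't be 6.
That leaves a₁ = 2. Eliminate 2 elsewhere: a₃, a₄.
a₃ must be 3 (only option left). Remove 3 from a₄.
That leaves a₅ = 1. Strike 1 from a₂, a₄.
That leaves a₂ = 5.
a₄'s domain is down to {4}, so a₄ = 4.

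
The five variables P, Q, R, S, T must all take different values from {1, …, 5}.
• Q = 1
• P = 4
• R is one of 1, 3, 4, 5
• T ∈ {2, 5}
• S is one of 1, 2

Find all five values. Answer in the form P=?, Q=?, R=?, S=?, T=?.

P=4, Q=1, R=3, S=2, T=5

P must be 4 (only option left). Remove 4 from R.
That leaves Q = 1. Eliminate 1 elsewhere: R, S.
That leaves S = 2. Strike 2 from T.
T's domain is down to {5}, so T = 5. Eliminate 5 elsewhere: R.
R's domain is down to {3}, so R = 3.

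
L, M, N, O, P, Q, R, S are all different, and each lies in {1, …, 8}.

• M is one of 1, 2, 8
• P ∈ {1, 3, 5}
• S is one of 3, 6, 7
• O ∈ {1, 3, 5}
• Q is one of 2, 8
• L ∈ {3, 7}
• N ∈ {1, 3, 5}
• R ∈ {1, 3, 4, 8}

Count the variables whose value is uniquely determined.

3

The 8 variables together cover exactly {1, 2, 3, 4, 5, 6, 7, 8} — 8 values for 8 variables — and 4 appears only in R's list, so R = 4.
Among the 7 still-open variables, 6 fits only S (and all 7 values in {1, 2, 3, 5, 6, 7, 8} must be used), so S = 6.
The 6 still-open variables draw from only 6 values {1, 2, 3, 5, 7, 8}, so each is used; only L can be 7, hence L = 7.
N, O, P share exactly the 3 values {1, 3, 5}; by pigeonhole those values go to them, so strike 1, 3, 5 from M.
Determined: L=7, R=4, S=6. The other variables each still have more than one consistent value. That makes 3.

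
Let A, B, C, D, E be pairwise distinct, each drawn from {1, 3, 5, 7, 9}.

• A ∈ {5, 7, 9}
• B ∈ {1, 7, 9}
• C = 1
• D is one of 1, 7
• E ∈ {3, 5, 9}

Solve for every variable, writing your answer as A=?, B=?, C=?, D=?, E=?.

A=5, B=9, C=1, D=7, E=3

C's domain is down to {1}, so C = 1. Remove 1 from B, D.
D must be 7 (only option left). So A, B can't be 7.
That leaves B = 9. Strike 9 from A, E.
A must be 5 (only option left). Remove 5 from E.
E's domain is down to {3}, so E = 3.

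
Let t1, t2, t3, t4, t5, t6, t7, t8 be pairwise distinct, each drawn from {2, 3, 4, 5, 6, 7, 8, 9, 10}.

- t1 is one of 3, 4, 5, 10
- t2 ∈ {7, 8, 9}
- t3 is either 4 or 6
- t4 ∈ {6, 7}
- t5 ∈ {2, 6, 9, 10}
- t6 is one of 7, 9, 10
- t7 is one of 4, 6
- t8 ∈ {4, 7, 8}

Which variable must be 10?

t3 and t7 between them cover only {4, 6} — a naked pair. Remove those values from t1, t4, t5, t8.
That leaves t4 = 7. Remove 7 from t2, t6, t8.
t8 must be 8 (only option left). So t2 can't be 8.
t2's domain is down to {9}, so t2 = 9. Remove 9 from t5, t6.
So 10 goes to t6.

t6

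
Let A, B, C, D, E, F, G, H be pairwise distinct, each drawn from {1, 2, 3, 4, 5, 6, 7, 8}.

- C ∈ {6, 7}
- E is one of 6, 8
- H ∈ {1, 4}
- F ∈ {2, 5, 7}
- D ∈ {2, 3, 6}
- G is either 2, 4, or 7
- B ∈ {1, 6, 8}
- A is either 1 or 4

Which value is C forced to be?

Among the 8 variables, 3 fits only D (and all 8 values in {1, 2, 3, 4, 5, 6, 7, 8} must be used), so D = 3.
Among the 7 still-open variables, 5 fits only F (and all 7 values in {1, 2, 4, 5, 6, 7, 8} must be used), so F = 5.
The 6 still-open variables draw from only 6 values {1, 2, 4, 6, 7, 8}, so each is used; only G can be 2, hence G = 2.
Among the 5 still-open variables, 7 fits only C (and all 5 values in {1, 4, 6, 7, 8} must be used), so C = 7.

7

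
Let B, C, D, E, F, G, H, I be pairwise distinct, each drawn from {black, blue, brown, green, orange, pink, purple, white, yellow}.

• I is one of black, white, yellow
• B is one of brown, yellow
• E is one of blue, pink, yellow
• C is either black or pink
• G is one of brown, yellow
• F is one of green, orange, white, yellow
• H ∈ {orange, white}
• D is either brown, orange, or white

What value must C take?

The 8 variables draw from only 8 values {black, blue, brown, green, orange, pink, white, yellow}, so each is used; only E can be blue, hence E = blue.
The 7 still-open variables draw from only 7 values {black, brown, green, orange, pink, white, yellow}, so each is used; only F can be green, hence F = green.
The 6 still-open variables draw from only 6 values {black, brown, orange, pink, white, yellow}, so each is used; only C can be pink, hence C = pink.

pink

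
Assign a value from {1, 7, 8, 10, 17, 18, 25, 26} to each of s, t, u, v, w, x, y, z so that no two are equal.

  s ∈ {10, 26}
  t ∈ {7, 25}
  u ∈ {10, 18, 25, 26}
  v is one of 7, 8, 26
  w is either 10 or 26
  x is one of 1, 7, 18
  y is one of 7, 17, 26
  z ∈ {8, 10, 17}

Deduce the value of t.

The 8 variables together cover exactly {1, 7, 8, 10, 17, 18, 25, 26} — 8 values for 8 variables — and 1 appears only in x's list, so x = 1.
Among the 7 still-open variables, 18 fits only u (and all 7 values in {7, 8, 10, 17, 18, 25, 26} must be used), so u = 18.
The 6 still-open variables draw from only 6 values {7, 8, 10, 17, 25, 26}, so each is used; only t can be 25, hence t = 25.

25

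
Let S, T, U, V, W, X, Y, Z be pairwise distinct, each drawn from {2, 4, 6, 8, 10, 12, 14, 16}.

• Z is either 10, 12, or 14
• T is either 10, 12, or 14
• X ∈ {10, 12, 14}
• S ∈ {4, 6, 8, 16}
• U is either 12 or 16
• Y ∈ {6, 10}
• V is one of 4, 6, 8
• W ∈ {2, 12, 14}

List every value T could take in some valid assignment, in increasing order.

10, 12, 14

The 8 variables draw from only 8 values {2, 4, 6, 8, 10, 12, 14, 16}, so each is used; only W can be 2, hence W = 2.
T, X, Z share exactly the 3 values {10, 12, 14}; by pigeonhole those values go to them, so strike 10, 12, 14 from U, Y.
U's domain is down to {16}, so U = 16. Strike 16 from S.
Y has just one choice, so Y = 6. So S, V can't be 6.
No further eliminations apply; T can still be any of 10, 12, 14.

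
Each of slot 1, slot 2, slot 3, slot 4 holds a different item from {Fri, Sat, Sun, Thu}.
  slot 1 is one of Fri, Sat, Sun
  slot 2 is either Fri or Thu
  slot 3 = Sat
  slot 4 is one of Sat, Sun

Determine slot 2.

Thu

slot 3 has just one choice, so slot 3 = Sat. So slot 1, slot 4 can't be Sat.
slot 4 has just one choice, so slot 4 = Sun. Remove Sun from slot 1.
slot 1's domain is down to {Fri}, so slot 1 = Fri. So slot 2 can't be Fri.
So slot 2 = Thu.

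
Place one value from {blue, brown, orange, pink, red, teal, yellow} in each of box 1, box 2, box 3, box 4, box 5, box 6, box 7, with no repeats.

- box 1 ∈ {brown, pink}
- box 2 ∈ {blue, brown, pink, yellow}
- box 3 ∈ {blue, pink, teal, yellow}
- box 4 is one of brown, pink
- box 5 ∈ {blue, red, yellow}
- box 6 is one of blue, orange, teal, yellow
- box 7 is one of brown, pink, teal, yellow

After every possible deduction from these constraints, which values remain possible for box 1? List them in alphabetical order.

brown, pink

Among the 7 variables, orange fits only box 6 (and all 7 values in {blue, brown, orange, pink, red, teal, yellow} must be used), so box 6 = orange.
Among the 6 still-open variables, red fits only box 5 (and all 6 values in {blue, brown, pink, red, teal, yellow} must be used), so box 5 = red.
box 1 and box 4 between them cover only {brown, pink} — a naked pair. Remove those values from box 2, box 3, box 7.
No further eliminations apply; box 1 can still be any of brown, pink.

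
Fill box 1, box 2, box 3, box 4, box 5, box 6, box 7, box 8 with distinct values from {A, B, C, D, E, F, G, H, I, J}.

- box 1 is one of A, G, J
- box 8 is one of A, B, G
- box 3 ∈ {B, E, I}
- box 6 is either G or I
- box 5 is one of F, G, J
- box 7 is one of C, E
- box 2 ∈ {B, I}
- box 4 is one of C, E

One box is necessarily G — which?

box 6

Among the 8 variables, F fits only box 5 (and all 8 values in {A, B, C, E, F, G, I, J} must be used), so box 5 = F.
The 7 still-open variables together cover exactly {A, B, C, E, G, I, J} — 7 values for 7 variables — and J appears only in box 1's list, so box 1 = J.
The 6 still-open variables draw from only 6 values {A, B, C, E, G, I}, so each is used; only box 8 can be A, hence box 8 = A.
The 5 still-open variables draw from only 5 values {B, C, E, G, I}, so each is used; only box 6 can be G, hence box 6 = G.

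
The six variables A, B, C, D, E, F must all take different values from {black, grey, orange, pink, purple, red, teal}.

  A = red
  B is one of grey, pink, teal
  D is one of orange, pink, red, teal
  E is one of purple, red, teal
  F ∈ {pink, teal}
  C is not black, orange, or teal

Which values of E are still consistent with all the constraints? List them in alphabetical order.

A's domain is down to {red}, so A = red. So C, D, E can't be red.
The 5 still-open variables together cover exactly {grey, orange, pink, purple, teal} — 5 values for 5 variables — and orange appears only in D's list, so D = orange.
No further eliminations apply; E can still be any of purple, teal.

purple, teal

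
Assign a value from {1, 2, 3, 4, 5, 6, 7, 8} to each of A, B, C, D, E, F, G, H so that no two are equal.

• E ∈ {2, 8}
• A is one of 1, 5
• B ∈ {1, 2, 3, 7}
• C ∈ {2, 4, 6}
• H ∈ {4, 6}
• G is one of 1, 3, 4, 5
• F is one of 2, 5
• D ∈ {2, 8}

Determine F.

5

The 8 variables draw from only 8 values {1, 2, 3, 4, 5, 6, 7, 8}, so each is used; only B can be 7, hence B = 7.
The 7 still-open variables together cover exactly {1, 2, 3, 4, 5, 6, 8} — 7 values for 7 variables — and 3 appears only in G's list, so G = 3.
Among the 6 still-open variables, 1 fits only A (and all 6 values in {1, 2, 4, 5, 6, 8} must be used), so A = 1.
Among the 5 still-open variables, 5 fits only F (and all 5 values in {2, 4, 5, 6, 8} must be used), so F = 5.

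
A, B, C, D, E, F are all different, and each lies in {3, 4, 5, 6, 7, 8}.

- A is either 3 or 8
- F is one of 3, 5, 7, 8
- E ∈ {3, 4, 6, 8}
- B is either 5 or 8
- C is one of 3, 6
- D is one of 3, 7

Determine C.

Among the 6 variables, 4 fits only E (and all 6 values in {3, 4, 5, 6, 7, 8} must be used), so E = 4.
The 5 still-open variables together cover exactly {3, 5, 6, 7, 8} — 5 values for 5 variables — and 6 appears only in C's list, so C = 6.

6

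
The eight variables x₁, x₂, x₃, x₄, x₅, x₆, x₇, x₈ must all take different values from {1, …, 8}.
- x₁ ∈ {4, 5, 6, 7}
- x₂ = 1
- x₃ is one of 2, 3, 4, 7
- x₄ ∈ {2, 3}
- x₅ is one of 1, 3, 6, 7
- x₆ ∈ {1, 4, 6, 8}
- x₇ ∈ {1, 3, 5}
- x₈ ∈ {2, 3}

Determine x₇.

5

x₂'s domain is down to {1}, so x₂ = 1. Remove 1 from x₅, x₆, x₇.
Among the 7 still-open variables, 8 fits only x₆ (and all 7 values in {2, 3, 4, 5, 6, 7, 8} must be used), so x₆ = 8.
x₄ and x₈ share exactly the 2 values {2, 3}; by pigeonhole those values go to them, so strike 2, 3 from x₃, x₅, x₇.
So x₇ = 5.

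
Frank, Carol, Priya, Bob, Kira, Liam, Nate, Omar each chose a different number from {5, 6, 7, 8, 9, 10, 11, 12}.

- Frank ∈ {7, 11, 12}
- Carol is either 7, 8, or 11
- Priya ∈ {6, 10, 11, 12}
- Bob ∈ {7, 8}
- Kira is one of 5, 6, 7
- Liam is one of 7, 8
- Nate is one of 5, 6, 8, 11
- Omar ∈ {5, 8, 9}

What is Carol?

11

The 8 variables together cover exactly {5, 6, 7, 8, 9, 10, 11, 12} — 8 values for 8 variables — and 9 appears only in Omar's list, so Omar = 9.
The 7 still-open variables draw from only 7 values {5, 6, 7, 8, 10, 11, 12}, so each is used; only Priya can be 10, hence Priya = 10.
The 6 still-open variables together cover exactly {5, 6, 7, 8, 11, 12} — 6 values for 6 variables — and 12 appears only in Frank's list, so Frank = 12.
Bob and Liam between them cover only {7, 8} — a naked pair. Remove those values from Carol, Kira, Nate.
So Carol = 11.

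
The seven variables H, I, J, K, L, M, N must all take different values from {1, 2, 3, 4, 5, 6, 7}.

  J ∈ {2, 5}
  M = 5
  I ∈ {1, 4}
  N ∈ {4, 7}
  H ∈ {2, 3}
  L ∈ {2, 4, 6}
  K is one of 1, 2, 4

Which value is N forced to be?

7

M's domain is down to {5}, so M = 5. So J can't be 5.
J has just one choice, so J = 2. Remove 2 from H, K, L.
H's domain is down to {3}, so H = 3.
The 4 still-open variables together cover exactly {1, 4, 6, 7} — 4 values for 4 variables — and 6 appears only in L's list, so L = 6.
The 3 still-open variables draw from only 3 values {1, 4, 7}, so each is used; only N can be 7, hence N = 7.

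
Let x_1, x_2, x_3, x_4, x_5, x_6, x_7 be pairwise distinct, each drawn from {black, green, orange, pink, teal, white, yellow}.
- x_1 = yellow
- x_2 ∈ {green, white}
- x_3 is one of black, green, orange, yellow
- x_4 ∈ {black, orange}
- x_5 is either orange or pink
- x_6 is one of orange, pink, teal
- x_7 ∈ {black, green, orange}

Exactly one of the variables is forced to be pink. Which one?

x_1 must be yellow (only option left). Strike yellow from x_3.
The 6 still-open variables draw from only 6 values {black, green, orange, pink, teal, white}, so each is used; only x_6 can be teal, hence x_6 = teal.
The 5 still-open variables draw from only 5 values {black, green, orange, pink, white}, so each is used; only x_5 can be pink, hence x_5 = pink.

x_5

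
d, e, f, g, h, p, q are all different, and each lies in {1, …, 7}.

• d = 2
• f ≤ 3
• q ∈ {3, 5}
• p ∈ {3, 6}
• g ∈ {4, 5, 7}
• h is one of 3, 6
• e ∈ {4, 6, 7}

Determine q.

d has just one choice, so d = 2. Eliminate 2 elsewhere: f.
The 6 still-open variables together cover exactly {1, 3, 4, 5, 6, 7} — 6 values for 6 variables — and 1 appears only in f's list, so f = 1.
h and p share exactly the 2 values {3, 6}; by pigeonhole those values go to them, so strike 3, 6 from e, q.
So q = 5.

5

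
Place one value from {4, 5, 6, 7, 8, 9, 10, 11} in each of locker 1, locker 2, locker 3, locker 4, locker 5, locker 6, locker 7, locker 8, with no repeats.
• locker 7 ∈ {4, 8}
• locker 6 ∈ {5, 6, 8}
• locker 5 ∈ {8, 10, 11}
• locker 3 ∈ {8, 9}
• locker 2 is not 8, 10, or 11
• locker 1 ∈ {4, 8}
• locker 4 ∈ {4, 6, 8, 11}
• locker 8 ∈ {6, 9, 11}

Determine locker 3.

9

The 8 variables together cover exactly {4, 5, 6, 7, 8, 9, 10, 11} — 8 values for 8 variables — and 7 appears only in locker 2's list, so locker 2 = 7.
The 7 still-open variables draw from only 7 values {4, 5, 6, 8, 9, 10, 11}, so each is used; only locker 6 can be 5, hence locker 6 = 5.
Among the 6 still-open variables, 10 fits only locker 5 (and all 6 values in {4, 6, 8, 9, 10, 11} must be used), so locker 5 = 10.
The 2 variables locker 1 and locker 7 are confined to {4, 8}, which locks those values in; drop them from locker 3, locker 4.
So locker 3 = 9.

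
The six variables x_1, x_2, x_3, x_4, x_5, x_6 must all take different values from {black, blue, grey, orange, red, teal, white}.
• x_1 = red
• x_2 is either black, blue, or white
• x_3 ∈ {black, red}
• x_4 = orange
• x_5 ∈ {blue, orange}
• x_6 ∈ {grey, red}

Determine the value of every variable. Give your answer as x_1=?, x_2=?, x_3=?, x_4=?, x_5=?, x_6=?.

x_1 must be red (only option left). So x_3, x_6 can't be red.
x_3 must be black (only option left). Remove black from x_2.
That leaves x_4 = orange. Eliminate orange elsewhere: x_5.
That leaves x_5 = blue. So x_2 can't be blue.
x_6 must be grey (only option left).
x_2 must be white (only option left).

x_1=red, x_2=white, x_3=black, x_4=orange, x_5=blue, x_6=grey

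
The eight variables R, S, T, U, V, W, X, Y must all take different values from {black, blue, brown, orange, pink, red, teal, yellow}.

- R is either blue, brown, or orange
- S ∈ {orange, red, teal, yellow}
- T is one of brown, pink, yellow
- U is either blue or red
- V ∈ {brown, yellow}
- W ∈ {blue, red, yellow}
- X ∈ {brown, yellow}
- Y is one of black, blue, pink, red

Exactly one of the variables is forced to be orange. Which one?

Among the 8 variables, black fits only Y (and all 8 values in {black, blue, brown, orange, pink, red, teal, yellow} must be used), so Y = black.
Among the 7 still-open variables, pink fits only T (and all 7 values in {blue, brown, orange, pink, red, teal, yellow} must be used), so T = pink.
The 6 still-open variables draw from only 6 values {blue, brown, orange, red, teal, yellow}, so each is used; only S can be teal, hence S = teal.
Among the 5 still-open variables, orange fits only R (and all 5 values in {blue, brown, orange, red, yellow} must be used), so R = orange.

R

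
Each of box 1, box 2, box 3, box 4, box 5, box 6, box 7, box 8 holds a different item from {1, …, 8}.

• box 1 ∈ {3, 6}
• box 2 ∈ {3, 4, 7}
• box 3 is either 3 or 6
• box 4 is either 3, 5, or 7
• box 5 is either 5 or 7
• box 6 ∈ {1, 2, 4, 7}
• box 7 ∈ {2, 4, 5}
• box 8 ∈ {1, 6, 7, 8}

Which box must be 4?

box 2

Among the 8 variables, 8 fits only box 8 (and all 8 values in {1, 2, 3, 4, 5, 6, 7, 8} must be used), so box 8 = 8.
The 7 still-open variables together cover exactly {1, 2, 3, 4, 5, 6, 7} — 7 values for 7 variables — and 1 appears only in box 6's list, so box 6 = 1.
Among the 6 still-open variables, 2 fits only box 7 (and all 6 values in {2, 3, 4, 5, 6, 7} must be used), so box 7 = 2.
The 5 still-open variables together cover exactly {3, 4, 5, 6, 7} — 5 values for 5 variables — and 4 appears only in box 2's list, so box 2 = 4.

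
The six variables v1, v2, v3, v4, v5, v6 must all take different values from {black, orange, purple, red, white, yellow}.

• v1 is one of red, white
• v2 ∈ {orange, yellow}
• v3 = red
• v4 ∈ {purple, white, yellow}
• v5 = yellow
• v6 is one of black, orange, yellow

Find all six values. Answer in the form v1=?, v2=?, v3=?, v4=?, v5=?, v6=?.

v3 has just one choice, so v3 = red. Remove red from v1.
v5's domain is down to {yellow}, so v5 = yellow. Strike yellow from v2, v4, v6.
v1 must be white (only option left). Strike white from v4.
v2 has just one choice, so v2 = orange. Strike orange from v6.
That leaves v4 = purple.
v6 must be black (only option left).

v1=white, v2=orange, v3=red, v4=purple, v5=yellow, v6=black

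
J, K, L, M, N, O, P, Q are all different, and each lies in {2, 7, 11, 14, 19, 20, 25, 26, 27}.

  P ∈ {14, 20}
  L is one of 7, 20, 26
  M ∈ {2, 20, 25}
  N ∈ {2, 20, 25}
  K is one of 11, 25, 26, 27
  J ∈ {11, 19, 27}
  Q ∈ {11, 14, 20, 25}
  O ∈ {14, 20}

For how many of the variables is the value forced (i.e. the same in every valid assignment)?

The 2 variables O and P are confined to {14, 20}, which locks those values in; drop them from L, M, N, Q.
The 2 variables M and N are confined to {2, 25}, which locks those values in; drop them from K, Q.
Q must be 11 (only option left). Remove 11 from J, K.
Determined: Q=11. The other variables each still have more than one consistent value. That makes 1.

1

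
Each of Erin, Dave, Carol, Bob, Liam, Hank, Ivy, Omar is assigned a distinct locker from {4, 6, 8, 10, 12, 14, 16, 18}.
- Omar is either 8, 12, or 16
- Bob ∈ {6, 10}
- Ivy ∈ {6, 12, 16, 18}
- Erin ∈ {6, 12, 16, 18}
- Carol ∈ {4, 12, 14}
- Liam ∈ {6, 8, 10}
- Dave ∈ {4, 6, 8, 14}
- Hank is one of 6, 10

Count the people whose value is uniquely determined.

Bob and Hank between them cover only {6, 10} — a naked pair. Remove those values from Erin, Dave, Liam, Ivy.
Liam's domain is down to {8}, so Liam = 8. So Dave, Omar can't be 8.
Erin, Ivy, Omar between them cover only {12, 16, 18} — a naked triple. Remove those values from Carol.
Determined: Liam=8. The other people each still have more than one consistent value. That makes 1.

1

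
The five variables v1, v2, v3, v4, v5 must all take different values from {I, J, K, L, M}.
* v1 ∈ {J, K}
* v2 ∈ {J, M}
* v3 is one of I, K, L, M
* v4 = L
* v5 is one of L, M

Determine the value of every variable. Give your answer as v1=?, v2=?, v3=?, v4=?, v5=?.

v1=K, v2=J, v3=I, v4=L, v5=M

v4's domain is down to {L}, so v4 = L. Strike L from v3, v5.
v5's domain is down to {M}, so v5 = M. Strike M from v2, v3.
That leaves v2 = J. So v1 can't be J.
v1's domain is down to {K}, so v1 = K. Eliminate K elsewhere: v3.
That leaves v3 = I.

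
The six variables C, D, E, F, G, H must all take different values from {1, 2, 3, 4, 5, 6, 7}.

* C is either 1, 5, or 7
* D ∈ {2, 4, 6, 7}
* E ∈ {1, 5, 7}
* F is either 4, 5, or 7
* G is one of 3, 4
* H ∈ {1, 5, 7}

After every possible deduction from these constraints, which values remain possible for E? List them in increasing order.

1, 5, 7

C, E, H share exactly the 3 values {1, 5, 7}; by pigeonhole those values go to them, so strike 1, 5, 7 from D, F.
F's domain is down to {4}, so F = 4. So D, G can't be 4.
G's domain is down to {3}, so G = 3.
No further eliminations apply; E can still be any of 1, 5, 7.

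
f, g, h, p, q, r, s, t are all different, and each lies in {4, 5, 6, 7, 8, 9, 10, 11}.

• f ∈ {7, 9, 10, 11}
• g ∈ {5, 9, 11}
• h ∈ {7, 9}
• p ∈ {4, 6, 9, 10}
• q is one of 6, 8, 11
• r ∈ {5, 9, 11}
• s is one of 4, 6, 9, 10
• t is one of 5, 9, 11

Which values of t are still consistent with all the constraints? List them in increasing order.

The 8 variables draw from only 8 values {4, 5, 6, 7, 8, 9, 10, 11}, so each is used; only q can be 8, hence q = 8.
The 3 variables g, r, t are confined to {5, 9, 11}, which locks those values in; drop them from f, h, p, s.
That leaves h = 7. So f can't be 7.
f must be 10 (only option left). Eliminate 10 elsewhere: p, s.
No further eliminations apply; t can still be any of 5, 9, 11.

5, 9, 11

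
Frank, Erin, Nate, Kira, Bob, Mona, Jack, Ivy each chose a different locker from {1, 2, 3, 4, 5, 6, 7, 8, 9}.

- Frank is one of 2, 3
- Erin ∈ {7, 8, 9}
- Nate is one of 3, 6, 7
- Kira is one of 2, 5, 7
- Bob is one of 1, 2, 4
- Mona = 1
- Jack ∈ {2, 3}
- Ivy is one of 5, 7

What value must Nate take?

6

Mona has just one choice, so Mona = 1. Remove 1 from Bob.
Frank and Jack between them cover only {2, 3} — a naked pair. Remove those values from Nate, Kira, Bob.
Bob's domain is down to {4}, so Bob = 4.
Kira and Ivy share exactly the 2 values {5, 7}; by pigeonhole those values go to them, so strike 5, 7 from Erin, Nate.
So Nate = 6.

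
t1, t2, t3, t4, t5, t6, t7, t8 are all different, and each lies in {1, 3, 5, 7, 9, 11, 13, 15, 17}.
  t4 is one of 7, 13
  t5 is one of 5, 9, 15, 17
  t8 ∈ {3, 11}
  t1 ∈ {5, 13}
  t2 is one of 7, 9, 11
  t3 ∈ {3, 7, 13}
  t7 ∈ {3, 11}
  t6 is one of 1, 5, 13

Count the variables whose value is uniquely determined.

3

t7 and t8 share exactly the 2 values {3, 11}; by pigeonhole those values go to them, so strike 3, 11 from t2, t3.
t3 and t4 between them cover only {7, 13} — a naked pair. Remove those values from t1, t2, t6.
t1's domain is down to {5}, so t1 = 5. So t5, t6 can't be 5.
t2 must be 9 (only option left). Strike 9 from t5.
That leaves t6 = 1.
Determined: t1=5, t2=9, t6=1. The other variables each still have more than one consistent value. That makes 3.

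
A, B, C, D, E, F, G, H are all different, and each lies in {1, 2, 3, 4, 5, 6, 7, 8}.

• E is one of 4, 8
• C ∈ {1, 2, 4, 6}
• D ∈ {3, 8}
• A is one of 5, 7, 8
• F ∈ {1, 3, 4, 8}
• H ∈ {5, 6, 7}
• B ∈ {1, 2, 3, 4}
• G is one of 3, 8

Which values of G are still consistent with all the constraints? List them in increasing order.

D and G share exactly the 2 values {3, 8}; by pigeonhole those values go to them, so strike 3, 8 from A, B, E, F.
E must be 4 (only option left). Eliminate 4 elsewhere: B, C, F.
That leaves F = 1. So B, C can't be 1.
That leaves B = 2. Remove 2 from C.
That leaves C = 6. Remove 6 from H.
No further eliminations apply; G can still be any of 3, 8.

3, 8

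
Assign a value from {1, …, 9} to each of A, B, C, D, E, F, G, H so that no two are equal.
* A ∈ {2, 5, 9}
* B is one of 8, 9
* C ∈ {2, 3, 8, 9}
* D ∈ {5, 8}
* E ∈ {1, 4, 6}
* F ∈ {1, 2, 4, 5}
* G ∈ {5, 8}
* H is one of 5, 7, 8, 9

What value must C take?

D and G share exactly the 2 values {5, 8}; by pigeonhole those values go to them, so strike 5, 8 from A, B, C, F, H.
That leaves B = 9. Remove 9 from A, C, H.
H has just one choice, so H = 7.
A's domain is down to {2}, so A = 2. So C, F can't be 2.
So C = 3.

3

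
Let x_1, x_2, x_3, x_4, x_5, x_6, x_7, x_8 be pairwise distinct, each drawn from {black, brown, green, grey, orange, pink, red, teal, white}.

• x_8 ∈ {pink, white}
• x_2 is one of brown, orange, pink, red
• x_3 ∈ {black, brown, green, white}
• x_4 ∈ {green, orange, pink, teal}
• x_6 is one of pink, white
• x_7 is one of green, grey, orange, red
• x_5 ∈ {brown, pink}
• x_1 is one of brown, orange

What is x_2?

red

The 2 variables x_6 and x_8 are confined to {pink, white}, which locks those values in; drop them from x_2, x_3, x_4, x_5.
x_5 must be brown (only option left). So x_1, x_2, x_3 can't be brown.
x_1 has just one choice, so x_1 = orange. Strike orange from x_2, x_4, x_7.
So x_2 = red.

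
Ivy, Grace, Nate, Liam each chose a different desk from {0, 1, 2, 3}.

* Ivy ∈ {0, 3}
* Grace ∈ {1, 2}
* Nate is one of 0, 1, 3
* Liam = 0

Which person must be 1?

Nate

Liam's domain is down to {0}, so Liam = 0. So Ivy, Nate can't be 0.
Ivy must be 3 (only option left). Strike 3 from Nate.
So 1 goes to Nate.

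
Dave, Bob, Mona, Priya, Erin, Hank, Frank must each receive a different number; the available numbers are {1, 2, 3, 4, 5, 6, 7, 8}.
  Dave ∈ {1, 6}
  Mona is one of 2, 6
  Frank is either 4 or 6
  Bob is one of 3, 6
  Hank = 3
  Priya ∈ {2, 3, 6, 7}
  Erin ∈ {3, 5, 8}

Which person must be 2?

Mona

Hank's domain is down to {3}, so Hank = 3. So Bob, Priya, Erin can't be 3.
Bob has just one choice, so Bob = 6. Eliminate 6 elsewhere: Dave, Mona, Priya, Frank.
So 2 goes to Mona.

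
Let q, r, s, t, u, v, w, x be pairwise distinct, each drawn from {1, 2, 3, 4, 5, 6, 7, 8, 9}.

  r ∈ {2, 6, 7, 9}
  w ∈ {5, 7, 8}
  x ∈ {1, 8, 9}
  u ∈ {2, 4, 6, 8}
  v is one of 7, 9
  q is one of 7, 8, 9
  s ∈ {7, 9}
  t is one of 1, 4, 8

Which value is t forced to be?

The 8 variables draw from only 8 values {1, 2, 4, 5, 6, 7, 8, 9}, so each is used; only w can be 5, hence w = 5.
The 2 variables s and v are confined to {7, 9}, which locks those values in; drop them from q, r, x.
q must be 8 (only option left). Strike 8 from t, u, x.
x has just one choice, so x = 1. Eliminate 1 elsewhere: t.
So t = 4.

4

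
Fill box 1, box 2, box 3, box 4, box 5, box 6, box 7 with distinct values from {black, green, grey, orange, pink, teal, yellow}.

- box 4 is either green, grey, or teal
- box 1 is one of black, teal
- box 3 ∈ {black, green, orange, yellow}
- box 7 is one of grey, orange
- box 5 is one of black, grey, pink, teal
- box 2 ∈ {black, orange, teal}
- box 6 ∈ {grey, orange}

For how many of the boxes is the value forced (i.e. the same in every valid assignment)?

3

The 7 variables together cover exactly {black, green, grey, orange, pink, teal, yellow} — 7 values for 7 variables — and pink appears only in box 5's list, so box 5 = pink.
The 6 still-open variables draw from only 6 values {black, green, grey, orange, teal, yellow}, so each is used; only box 3 can be yellow, hence box 3 = yellow.
The 5 still-open variables draw from only 5 values {black, green, grey, orange, teal}, so each is used; only box 4 can be green, hence box 4 = green.
The 2 variables box 6 and box 7 are confined to {grey, orange}, which locks those values in; drop them from box 2.
Determined: box 3=yellow, box 4=green, box 5=pink. The other boxes each still have more than one consistent value. That makes 3.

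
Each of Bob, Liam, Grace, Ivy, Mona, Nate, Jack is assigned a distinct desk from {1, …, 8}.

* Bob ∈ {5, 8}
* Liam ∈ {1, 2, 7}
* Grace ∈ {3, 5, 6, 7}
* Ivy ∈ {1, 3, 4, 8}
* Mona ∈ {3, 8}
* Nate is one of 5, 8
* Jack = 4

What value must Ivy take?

Jack's domain is down to {4}, so Jack = 4. So Ivy can't be 4.
Bob and Nate share exactly the 2 values {5, 8}; by pigeonhole those values go to them, so strike 5, 8 from Grace, Ivy, Mona.
That leaves Mona = 3. Eliminate 3 elsewhere: Grace, Ivy.
So Ivy = 1.

1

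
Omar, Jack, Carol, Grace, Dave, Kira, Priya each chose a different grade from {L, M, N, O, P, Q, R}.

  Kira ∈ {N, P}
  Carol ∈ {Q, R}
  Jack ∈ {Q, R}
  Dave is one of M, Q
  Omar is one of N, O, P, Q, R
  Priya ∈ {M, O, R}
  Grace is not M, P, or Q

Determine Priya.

Among the 7 variables, L fits only Grace (and all 7 values in {L, M, N, O, P, Q, R} must be used), so Grace = L.
Jack and Carol between them cover only {Q, R} — a naked pair. Remove those values from Omar, Dave, Priya.
That leaves Dave = M. So Priya can't be M.
So Priya = O.

O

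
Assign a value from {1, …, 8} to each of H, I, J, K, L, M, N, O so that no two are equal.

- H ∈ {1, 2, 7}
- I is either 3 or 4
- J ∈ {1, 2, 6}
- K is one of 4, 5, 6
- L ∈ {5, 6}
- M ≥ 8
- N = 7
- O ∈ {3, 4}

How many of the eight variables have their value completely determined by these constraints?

M's domain is down to {8}, so M = 8.
That leaves N = 7. Remove 7 from H.
I and O share exactly the 2 values {3, 4}; by pigeonhole those values go to them, so strike 3, 4 from K.
K and L between them cover only {5, 6} — a naked pair. Remove those values from J.
Determined: M=8, N=7. The other variables each still have more than one consistent value. That makes 2.

2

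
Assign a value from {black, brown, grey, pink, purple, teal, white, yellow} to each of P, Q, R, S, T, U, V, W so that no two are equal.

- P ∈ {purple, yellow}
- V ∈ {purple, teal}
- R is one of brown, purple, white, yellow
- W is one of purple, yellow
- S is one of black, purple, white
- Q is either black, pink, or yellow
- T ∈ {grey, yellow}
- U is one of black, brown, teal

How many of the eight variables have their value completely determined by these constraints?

3

The 8 variables together cover exactly {black, brown, grey, pink, purple, teal, white, yellow} — 8 values for 8 variables — and grey appears only in T's list, so T = grey.
The 7 still-open variables draw from only 7 values {black, brown, pink, purple, teal, white, yellow}, so each is used; only Q can be pink, hence Q = pink.
The 2 variables P and W are confined to {purple, yellow}, which locks those values in; drop them from R, S, V.
V has just one choice, so V = teal. So U can't be teal.
Determined: Q=pink, T=grey, V=teal. The other variables each still have more than one consistent value. That makes 3.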